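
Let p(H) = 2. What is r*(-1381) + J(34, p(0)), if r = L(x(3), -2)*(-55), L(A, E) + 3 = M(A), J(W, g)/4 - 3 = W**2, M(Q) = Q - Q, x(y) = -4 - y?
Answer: -223229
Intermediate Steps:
M(Q) = 0
J(W, g) = 12 + 4*W**2
L(A, E) = -3 (L(A, E) = -3 + 0 = -3)
r = 165 (r = -3*(-55) = 165)
r*(-1381) + J(34, p(0)) = 165*(-1381) + (12 + 4*34**2) = -227865 + (12 + 4*1156) = -227865 + (12 + 4624) = -227865 + 4636 = -223229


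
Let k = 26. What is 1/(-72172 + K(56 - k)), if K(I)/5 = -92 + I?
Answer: -1/72482 ≈ -1.3797e-5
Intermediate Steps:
K(I) = -460 + 5*I (K(I) = 5*(-92 + I) = -460 + 5*I)
1/(-72172 + K(56 - k)) = 1/(-72172 + (-460 + 5*(56 - 1*26))) = 1/(-72172 + (-460 + 5*(56 - 26))) = 1/(-72172 + (-460 + 5*30)) = 1/(-72172 + (-460 + 150)) = 1/(-72172 - 310) = 1/(-72482) = -1/72482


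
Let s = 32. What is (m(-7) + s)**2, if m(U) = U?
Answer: 625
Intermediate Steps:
(m(-7) + s)**2 = (-7 + 32)**2 = 25**2 = 625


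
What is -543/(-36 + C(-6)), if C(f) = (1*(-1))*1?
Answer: 543/37 ≈ 14.676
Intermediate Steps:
C(f) = -1 (C(f) = -1*1 = -1)
-543/(-36 + C(-6)) = -543/(-36 - 1) = -543/(-37) = -543*(-1/37) = 543/37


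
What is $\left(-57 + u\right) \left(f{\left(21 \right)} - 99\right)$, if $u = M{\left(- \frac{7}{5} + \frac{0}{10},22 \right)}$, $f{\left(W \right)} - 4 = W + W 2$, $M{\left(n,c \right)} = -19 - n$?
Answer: $\frac{11936}{5} \approx 2387.2$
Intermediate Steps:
$f{\left(W \right)} = 4 + 3 W$ ($f{\left(W \right)} = 4 + \left(W + W 2\right) = 4 + \left(W + 2 W\right) = 4 + 3 W$)
$u = - \frac{88}{5}$ ($u = -19 - \left(- \frac{7}{5} + \frac{0}{10}\right) = -19 - \left(\left(-7\right) \frac{1}{5} + 0 \cdot \frac{1}{10}\right) = -19 - \left(- \frac{7}{5} + 0\right) = -19 - - \frac{7}{5} = -19 + \frac{7}{5} = - \frac{88}{5} \approx -17.6$)
$\left(-57 + u\right) \left(f{\left(21 \right)} - 99\right) = \left(-57 - \frac{88}{5}\right) \left(\left(4 + 3 \cdot 21\right) - 99\right) = - \frac{373 \left(\left(4 + 63\right) - 99\right)}{5} = - \frac{373 \left(67 - 99\right)}{5} = \left(- \frac{373}{5}\right) \left(-32\right) = \frac{11936}{5}$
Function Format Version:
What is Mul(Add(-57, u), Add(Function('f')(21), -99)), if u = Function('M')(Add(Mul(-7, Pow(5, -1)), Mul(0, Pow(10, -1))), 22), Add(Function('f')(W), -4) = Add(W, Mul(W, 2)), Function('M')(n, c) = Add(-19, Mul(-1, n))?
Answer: Rational(11936, 5) ≈ 2387.2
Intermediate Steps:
Function('f')(W) = Add(4, Mul(3, W)) (Function('f')(W) = Add(4, Add(W, Mul(W, 2))) = Add(4, Add(W, Mul(2, W))) = Add(4, Mul(3, W)))
u = Rational(-88, 5) (u = Add(-19, Mul(-1, Add(Mul(-7, Pow(5, -1)), Mul(0, Pow(10, -1))))) = Add(-19, Mul(-1, Add(Mul(-7, Rational(1, 5)), Mul(0, Rational(1, 10))))) = Add(-19, Mul(-1, Add(Rational(-7, 5), 0))) = Add(-19, Mul(-1, Rational(-7, 5))) = Add(-19, Rational(7, 5)) = Rational(-88, 5) ≈ -17.600)
Mul(Add(-57, u), Add(Function('f')(21), -99)) = Mul(Add(-57, Rational(-88, 5)), Add(Add(4, Mul(3, 21)), -99)) = Mul(Rational(-373, 5), Add(Add(4, 63), -99)) = Mul(Rational(-373, 5), Add(67, -99)) = Mul(Rational(-373, 5), -32) = Rational(11936, 5)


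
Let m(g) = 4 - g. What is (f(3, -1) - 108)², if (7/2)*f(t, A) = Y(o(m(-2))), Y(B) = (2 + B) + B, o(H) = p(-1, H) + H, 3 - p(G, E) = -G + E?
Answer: 553536/49 ≈ 11297.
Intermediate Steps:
p(G, E) = 3 + G - E (p(G, E) = 3 - (-G + E) = 3 - (E - G) = 3 + (G - E) = 3 + G - E)
o(H) = 2 (o(H) = (3 - 1 - H) + H = (2 - H) + H = 2)
Y(B) = 2 + 2*B
f(t, A) = 12/7 (f(t, A) = 2*(2 + 2*2)/7 = 2*(2 + 4)/7 = (2/7)*6 = 12/7)
(f(3, -1) - 108)² = (12/7 - 108)² = (-744/7)² = 553536/49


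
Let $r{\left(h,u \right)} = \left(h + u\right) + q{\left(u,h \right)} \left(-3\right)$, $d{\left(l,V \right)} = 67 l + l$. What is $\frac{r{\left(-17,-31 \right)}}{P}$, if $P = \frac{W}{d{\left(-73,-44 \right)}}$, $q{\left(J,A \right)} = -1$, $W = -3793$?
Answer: $- \frac{223380}{3793} \approx -58.893$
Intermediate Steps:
$d{\left(l,V \right)} = 68 l$
$r{\left(h,u \right)} = 3 + h + u$ ($r{\left(h,u \right)} = \left(h + u\right) - -3 = \left(h + u\right) + 3 = 3 + h + u$)
$P = \frac{3793}{4964}$ ($P = - \frac{3793}{68 \left(-73\right)} = - \frac{3793}{-4964} = \left(-3793\right) \left(- \frac{1}{4964}\right) = \frac{3793}{4964} \approx 0.7641$)
$\frac{r{\left(-17,-31 \right)}}{P} = \frac{3 - 17 - 31}{\frac{3793}{4964}} = \left(-45\right) \frac{4964}{3793} = - \frac{223380}{3793}$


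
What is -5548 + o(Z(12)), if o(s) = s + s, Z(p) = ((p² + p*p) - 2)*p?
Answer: 1316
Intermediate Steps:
Z(p) = p*(-2 + 2*p²) (Z(p) = ((p² + p²) - 2)*p = (2*p² - 2)*p = (-2 + 2*p²)*p = p*(-2 + 2*p²))
o(s) = 2*s
-5548 + o(Z(12)) = -5548 + 2*(2*12*(-1 + 12²)) = -5548 + 2*(2*12*(-1 + 144)) = -5548 + 2*(2*12*143) = -5548 + 2*3432 = -5548 + 6864 = 1316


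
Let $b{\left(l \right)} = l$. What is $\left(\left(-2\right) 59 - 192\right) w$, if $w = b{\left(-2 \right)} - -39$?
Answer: $-11470$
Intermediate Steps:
$w = 37$ ($w = -2 - -39 = -2 + 39 = 37$)
$\left(\left(-2\right) 59 - 192\right) w = \left(\left(-2\right) 59 - 192\right) 37 = \left(-118 - 192\right) 37 = \left(-310\right) 37 = -11470$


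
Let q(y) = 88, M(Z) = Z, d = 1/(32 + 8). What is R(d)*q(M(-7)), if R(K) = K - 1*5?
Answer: -2189/5 ≈ -437.80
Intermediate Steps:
d = 1/40 ≈ 0.025000
R(K) = -5 + K (R(K) = K - 5 = -5 + K)
R(d)*q(M(-7)) = (-5 + 1/40)*88 = -199/40*88 = -2189/5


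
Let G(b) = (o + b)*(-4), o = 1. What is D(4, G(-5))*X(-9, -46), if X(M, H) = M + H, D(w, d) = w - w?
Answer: 0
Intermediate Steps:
G(b) = -4 - 4*b (G(b) = (1 + b)*(-4) = -4 - 4*b)
D(w, d) = 0
X(M, H) = H + M
D(4, G(-5))*X(-9, -46) = 0*(-46 - 9) = 0*(-55) = 0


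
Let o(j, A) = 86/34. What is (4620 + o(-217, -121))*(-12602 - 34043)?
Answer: -3665504035/17 ≈ -2.1562e+8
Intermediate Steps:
o(j, A) = 43/17 (o(j, A) = 86*(1/34) = 43/17)
(4620 + o(-217, -121))*(-12602 - 34043) = (4620 + 43/17)*(-12602 - 34043) = (78583/17)*(-46645) = -3665504035/17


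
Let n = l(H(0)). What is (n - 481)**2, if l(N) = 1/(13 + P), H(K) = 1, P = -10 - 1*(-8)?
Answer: 27984100/121 ≈ 2.3127e+5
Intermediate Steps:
P = -2 (P = -10 + 8 = -2)
l(N) = 1/11 (l(N) = 1/(13 - 2) = 1/11)
n = 1/11 ≈ 0.090909
(n - 481)**2 = (1/11 - 481)**2 = (-5290/11)**2 = 27984100/121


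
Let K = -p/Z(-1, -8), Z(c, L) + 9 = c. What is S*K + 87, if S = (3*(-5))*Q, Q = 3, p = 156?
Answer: -615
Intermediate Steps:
Z(c, L) = -9 + c
K = 78/5 (K = -156/(-9 - 1) = -156/(-10) = -156*(-1)/10 = -1*(-78/5) = 78/5 ≈ 15.600)
S = -45 (S = (3*(-5))*3 = -15*3 = -45)
S*K + 87 = -45*78/5 + 87 = -702 + 87 = -615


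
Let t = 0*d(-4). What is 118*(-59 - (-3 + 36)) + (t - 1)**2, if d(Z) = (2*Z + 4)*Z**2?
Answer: -10855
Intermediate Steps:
d(Z) = Z**2*(4 + 2*Z) (d(Z) = (4 + 2*Z)*Z**2 = Z**2*(4 + 2*Z))
t = 0 (t = 0*(2*(-4)**2*(2 - 4)) = 0*(2*16*(-2)) = 0*(-64) = 0)
118*(-59 - (-3 + 36)) + (t - 1)**2 = 118*(-59 - (-3 + 36)) + (0 - 1)**2 = 118*(-59 - 1*33) + (-1)**2 = 118*(-59 - 33) + 1 = 118*(-92) + 1 = -10856 + 1 = -10855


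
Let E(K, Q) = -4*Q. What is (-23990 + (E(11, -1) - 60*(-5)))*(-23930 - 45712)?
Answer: 1649540412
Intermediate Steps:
(-23990 + (E(11, -1) - 60*(-5)))*(-23930 - 45712) = (-23990 + (-4*(-1) - 60*(-5)))*(-23930 - 45712) = (-23990 + (4 + 300))*(-69642) = (-23990 + 304)*(-69642) = -23686*(-69642) = 1649540412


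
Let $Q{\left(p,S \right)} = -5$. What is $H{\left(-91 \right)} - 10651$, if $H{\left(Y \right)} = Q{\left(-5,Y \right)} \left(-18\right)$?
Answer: $-10561$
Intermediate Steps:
$H{\left(Y \right)} = 90$ ($H{\left(Y \right)} = \left(-5\right) \left(-18\right) = 90$)
$H{\left(-91 \right)} - 10651 = 90 - 10651 = -10561$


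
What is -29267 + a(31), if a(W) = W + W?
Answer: -29205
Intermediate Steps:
a(W) = 2*W
-29267 + a(31) = -29267 + 2*31 = -29267 + 62 = -29205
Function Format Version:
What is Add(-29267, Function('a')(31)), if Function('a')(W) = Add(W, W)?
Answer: -29205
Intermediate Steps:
Function('a')(W) = Mul(2, W)
Add(-29267, Function('a')(31)) = Add(-29267, Mul(2, 31)) = Add(-29267, 62) = -29205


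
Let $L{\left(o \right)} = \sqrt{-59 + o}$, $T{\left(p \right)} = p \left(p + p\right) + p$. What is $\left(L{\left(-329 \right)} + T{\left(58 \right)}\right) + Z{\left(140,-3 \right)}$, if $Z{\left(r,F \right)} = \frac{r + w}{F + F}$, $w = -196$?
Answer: $\frac{20386}{3} + 2 i \sqrt{97} \approx 6795.3 + 19.698 i$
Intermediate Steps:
$T{\left(p \right)} = p + 2 p^{2}$ ($T{\left(p \right)} = p 2 p + p = 2 p^{2} + p = p + 2 p^{2}$)
$Z{\left(r,F \right)} = \frac{-196 + r}{2 F}$ ($Z{\left(r,F \right)} = \frac{r - 196}{F + F} = \frac{-196 + r}{2 F}$)
$\left(L{\left(-329 \right)} + T{\left(58 \right)}\right) + Z{\left(140,-3 \right)} = \left(\sqrt{-59 - 329} + 58 \left(1 + 2 \cdot 58\right)\right) + \frac{-196 + 140}{2 \left(-3\right)} = \left(\sqrt{-388} + 58 \left(1 + 116\right)\right) + \frac{1}{2} \left(- \frac{1}{3}\right) \left(-56\right) = \left(2 i \sqrt{97} + 58 \cdot 117\right) + \frac{28}{3} = \left(2 i \sqrt{97} + 6786\right) + \frac{28}{3} = \left(6786 + 2 i \sqrt{97}\right) + \frac{28}{3} = \frac{20386}{3} + 2 i \sqrt{97}$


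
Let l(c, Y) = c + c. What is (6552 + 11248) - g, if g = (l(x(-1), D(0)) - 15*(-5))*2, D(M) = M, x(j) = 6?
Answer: 17626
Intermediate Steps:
l(c, Y) = 2*c
g = 174 (g = (2*6 - 15*(-5))*2 = (12 + 75)*2 = 87*2 = 174)
(6552 + 11248) - g = (6552 + 11248) - 1*174 = 17800 - 174 = 17626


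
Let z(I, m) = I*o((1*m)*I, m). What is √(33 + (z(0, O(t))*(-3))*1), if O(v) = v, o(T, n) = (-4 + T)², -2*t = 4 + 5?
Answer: √33 ≈ 5.7446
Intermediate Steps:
t = -9/2 (t = -(4 + 5)/2 = -½*9 = -9/2 ≈ -4.5000)
z(I, m) = I*(-4 + I*m)² (z(I, m) = I*(-4 + (1*m)*I)² = I*(-4 + m*I)² = I*(-4 + I*m)²)
√(33 + (z(0, O(t))*(-3))*1) = √(33 + ((0*(-4 + 0*(-9/2))²)*(-3))*1) = √(33 + ((0*(-4 + 0)²)*(-3))*1) = √(33 + ((0*(-4)²)*(-3))*1) = √(33 + ((0*16)*(-3))*1) = √(33 + (0*(-3))*1) = √(33 + 0*1) = √(33 + 0) = √33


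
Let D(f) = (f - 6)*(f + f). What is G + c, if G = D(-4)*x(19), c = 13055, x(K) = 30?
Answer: 15455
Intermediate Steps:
D(f) = 2*f*(-6 + f) (D(f) = (-6 + f)*(2*f) = 2*f*(-6 + f))
G = 2400 (G = (2*(-4)*(-6 - 4))*30 = (2*(-4)*(-10))*30 = 80*30 = 2400)
G + c = 2400 + 13055 = 15455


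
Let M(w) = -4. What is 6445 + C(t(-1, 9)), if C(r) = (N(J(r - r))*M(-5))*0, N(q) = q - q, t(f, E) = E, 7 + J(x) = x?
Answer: 6445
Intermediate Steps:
J(x) = -7 + x
N(q) = 0
C(r) = 0 (C(r) = (0*(-4))*0 = 0*0 = 0)
6445 + C(t(-1, 9)) = 6445 + 0 = 6445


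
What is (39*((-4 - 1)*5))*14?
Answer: -13650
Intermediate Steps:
(39*((-4 - 1)*5))*14 = (39*(-5*5))*14 = (39*(-25))*14 = -975*14 = -13650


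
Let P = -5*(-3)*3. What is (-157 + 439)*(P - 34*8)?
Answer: -64014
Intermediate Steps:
P = 45 (P = 15*3 = 45)
(-157 + 439)*(P - 34*8) = (-157 + 439)*(45 - 34*8) = 282*(45 - 272) = 282*(-227) = -64014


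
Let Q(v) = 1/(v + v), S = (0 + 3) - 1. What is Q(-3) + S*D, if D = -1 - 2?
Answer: -37/6 ≈ -6.1667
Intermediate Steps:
S = 2 (S = 3 - 1 = 2)
Q(v) = 1/(2*v)
D = -3
Q(-3) + S*D = (½)/(-3) + 2*(-3) = (½)*(-⅓) - 6 = -⅙ - 6 = -37/6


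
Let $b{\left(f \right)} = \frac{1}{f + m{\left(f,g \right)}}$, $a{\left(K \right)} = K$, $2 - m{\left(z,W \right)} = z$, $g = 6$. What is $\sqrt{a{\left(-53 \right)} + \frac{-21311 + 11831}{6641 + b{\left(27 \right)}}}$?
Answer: $\frac{43 i \sqrt{5193653}}{13283} \approx 7.3775 i$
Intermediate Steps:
$m{\left(z,W \right)} = 2 - z$
$b{\left(f \right)} = \frac{1}{2}$ ($b{\left(f \right)} = \frac{1}{f - \left(-2 + f\right)} = \frac{1}{2}$)
$\sqrt{a{\left(-53 \right)} + \frac{-21311 + 11831}{6641 + b{\left(27 \right)}}} = \sqrt{-53 + \frac{-21311 + 11831}{6641 + \frac{1}{2}}} = \sqrt{-53 - \frac{9480}{\frac{13283}{2}}} = \sqrt{-53 - \frac{18960}{13283}} = \sqrt{- \frac{722959}{13283}} = \frac{43 i \sqrt{5193653}}{13283}$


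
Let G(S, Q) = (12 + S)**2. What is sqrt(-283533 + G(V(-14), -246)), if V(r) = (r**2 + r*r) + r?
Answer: I*sqrt(131433) ≈ 362.54*I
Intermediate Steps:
V(r) = r + 2*r**2 (V(r) = (r**2 + r**2) + r = 2*r**2 + r = r + 2*r**2)
sqrt(-283533 + G(V(-14), -246)) = sqrt(-283533 + (12 - 14*(1 + 2*(-14)))**2) = sqrt(-283533 + (12 - 14*(1 - 28))**2) = sqrt(-283533 + (12 - 14*(-27))**2) = sqrt(-283533 + (12 + 378)**2) = sqrt(-283533 + 390**2) = sqrt(-283533 + 152100) = sqrt(-131433) = I*sqrt(131433)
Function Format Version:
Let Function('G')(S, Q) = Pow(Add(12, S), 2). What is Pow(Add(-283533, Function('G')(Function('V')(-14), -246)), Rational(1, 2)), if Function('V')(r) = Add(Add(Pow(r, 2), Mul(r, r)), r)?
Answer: Mul(I, Pow(131433, Rational(1, 2))) ≈ Mul(362.54, I)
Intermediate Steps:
Function('V')(r) = Add(r, Mul(2, Pow(r, 2))) (Function('V')(r) = Add(Add(Pow(r, 2), Pow(r, 2)), r) = Add(Mul(2, Pow(r, 2)), r) = Add(r, Mul(2, Pow(r, 2))))
Pow(Add(-283533, Function('G')(Function('V')(-14), -246)), Rational(1, 2)) = Pow(Add(-283533, Pow(Add(12, Mul(-14, Add(1, Mul(2, -14)))), 2)), Rational(1, 2)) = Pow(Add(-283533, Pow(Add(12, Mul(-14, Add(1, -28))), 2)), Rational(1, 2)) = Pow(Add(-283533, Pow(Add(12, Mul(-14, -27)), 2)), Rational(1, 2)) = Pow(Add(-283533, Pow(Add(12, 378), 2)), Rational(1, 2)) = Pow(Add(-283533, Pow(390, 2)), Rational(1, 2)) = Pow(Add(-283533, 152100), Rational(1, 2)) = Pow(-131433, Rational(1, 2)) = Mul(I, Pow(131433, Rational(1, 2)))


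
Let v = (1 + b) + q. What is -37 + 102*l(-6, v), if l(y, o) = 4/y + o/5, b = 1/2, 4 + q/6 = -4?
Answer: -5268/5 ≈ -1053.6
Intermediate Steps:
q = -48 (q = -24 + 6*(-4) = -24 - 24 = -48)
b = ½ ≈ 0.50000
v = -93/2 (v = (1 + ½) - 48 = 3/2 - 48 = -93/2 ≈ -46.500)
l(y, o) = 4/y + o/5 (l(y, o) = 4/y + o*(⅕) = 4/y + o/5)
-37 + 102*l(-6, v) = -37 + 102*(4/(-6) + (⅕)*(-93/2)) = -37 + 102*(4*(-⅙) - 93/10) = -37 + 102*(-⅔ - 93/10) = -37 + 102*(-299/30) = -37 - 5083/5 = -5268/5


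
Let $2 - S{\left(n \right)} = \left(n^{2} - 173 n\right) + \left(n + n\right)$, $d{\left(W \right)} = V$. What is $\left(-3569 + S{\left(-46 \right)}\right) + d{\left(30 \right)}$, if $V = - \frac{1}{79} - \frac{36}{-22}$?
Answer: $- \frac{11772670}{869} \approx -13547.0$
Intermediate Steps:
$V = \frac{1411}{869}$ ($V = \left(-1\right) \frac{1}{79} - - \frac{18}{11} = - \frac{1}{79} + \frac{18}{11} = \frac{1411}{869} \approx 1.6237$)
$d{\left(W \right)} = \frac{1411}{869}$
$S{\left(n \right)} = 2 - n^{2} + 171 n$ ($S{\left(n \right)} = 2 - \left(\left(n^{2} - 173 n\right) + \left(n + n\right)\right) = 2 - \left(\left(n^{2} - 173 n\right) + 2 n\right) = 2 - \left(n^{2} - 171 n\right) = 2 - n^{2} + 171 n$)
$\left(-3569 + S{\left(-46 \right)}\right) + d{\left(30 \right)} = \left(-3569 + \left(2 - \left(-46\right)^{2} + 171 \left(-46\right)\right)\right) + \frac{1411}{869} = \left(-3569 - 9980\right) + \frac{1411}{869} = -13549 + \frac{1411}{869} = - \frac{11772670}{869}$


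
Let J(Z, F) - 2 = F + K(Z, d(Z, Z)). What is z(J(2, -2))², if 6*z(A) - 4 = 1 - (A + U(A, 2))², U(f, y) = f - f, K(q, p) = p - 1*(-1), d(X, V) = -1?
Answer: 25/36 ≈ 0.69444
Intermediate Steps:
K(q, p) = 1 + p (K(q, p) = p + 1 = 1 + p)
U(f, y) = 0
J(Z, F) = 2 + F (J(Z, F) = 2 + (F + (1 - 1)) = 2 + (F + 0) = 2 + F)
z(A) = ⅚ - A²/6 (z(A) = ⅔ + (1 - (A + 0)²)/6 = ⅔ + (1 - A²)/6 = ⅔ + (⅙ - A²/6) = ⅚ - A²/6)
z(J(2, -2))² = (⅚ - (2 - 2)²/6)² = (⅚ - ⅙*0²)² = (⅚ - ⅙*0)² = (⅚ + 0)² = (⅚)² = 25/36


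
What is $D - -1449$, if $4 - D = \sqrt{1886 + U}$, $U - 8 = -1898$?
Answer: $1453 - 2 i \approx 1453.0 - 2.0 i$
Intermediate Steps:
$U = -1890$ ($U = 8 - 1898 = -1890$)
$D = 4 - 2 i$ ($D = 4 - \sqrt{1886 - 1890} = 4 - \sqrt{-4} = 4 - 2 i \approx 4.0 - 2.0 i$)
$D - -1449 = \left(4 - 2 i\right) - -1449 = \left(4 - 2 i\right) + 1449 = 1453 - 2 i$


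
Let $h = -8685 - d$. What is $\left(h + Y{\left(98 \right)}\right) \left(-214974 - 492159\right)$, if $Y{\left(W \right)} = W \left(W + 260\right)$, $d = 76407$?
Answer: $35362307064$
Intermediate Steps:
$h = -85092$ ($h = -8685 - 76407 = -85092$)
$Y{\left(W \right)} = W \left(260 + W\right)$
$\left(h + Y{\left(98 \right)}\right) \left(-214974 - 492159\right) = \left(-85092 + 98 \left(260 + 98\right)\right) \left(-214974 - 492159\right) = \left(-85092 + 98 \cdot 358\right) \left(-707133\right) = \left(-85092 + 35084\right) \left(-707133\right) = \left(-50008\right) \left(-707133\right) = 35362307064$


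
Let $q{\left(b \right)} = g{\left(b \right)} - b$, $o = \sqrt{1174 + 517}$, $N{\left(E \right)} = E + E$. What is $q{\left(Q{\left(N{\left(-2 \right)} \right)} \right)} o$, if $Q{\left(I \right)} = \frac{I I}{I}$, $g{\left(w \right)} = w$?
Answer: $0$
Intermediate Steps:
$N{\left(E \right)} = 2 E$
$Q{\left(I \right)} = I$ ($Q{\left(I \right)} = \frac{I^{2}}{I} = I$)
$o = \sqrt{1691} \approx 41.122$
$q{\left(b \right)} = 0$ ($q{\left(b \right)} = b - b = 0$)
$q{\left(Q{\left(N{\left(-2 \right)} \right)} \right)} o = 0 \sqrt{1691} = 0$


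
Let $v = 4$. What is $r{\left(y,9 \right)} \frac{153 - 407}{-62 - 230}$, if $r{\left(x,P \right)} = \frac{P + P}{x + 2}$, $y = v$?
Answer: $\frac{381}{146} \approx 2.6096$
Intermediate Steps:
$y = 4$
$r{\left(x,P \right)} = \frac{2 P}{2 + x}$
$r{\left(y,9 \right)} \frac{153 - 407}{-62 - 230} = 2 \cdot 9 \frac{1}{2 + 4} \frac{153 - 407}{-62 - 230} = 2 \cdot 9 \cdot \frac{1}{6} \left(- \frac{254}{-292}\right) = 2 \cdot 9 \cdot \frac{1}{6} \left(\left(-254\right) \left(- \frac{1}{292}\right)\right) = 3 \cdot \frac{127}{146} = \frac{381}{146}$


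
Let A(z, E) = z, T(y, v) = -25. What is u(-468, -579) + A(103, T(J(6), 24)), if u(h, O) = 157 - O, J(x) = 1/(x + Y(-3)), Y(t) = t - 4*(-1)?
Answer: 839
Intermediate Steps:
Y(t) = 4 + t (Y(t) = t + 4 = 4 + t)
J(x) = 1/(1 + x) (J(x) = 1/(x + (4 - 3)) = 1/(x + 1) = 1/(1 + x))
u(-468, -579) + A(103, T(J(6), 24)) = (157 - 1*(-579)) + 103 = (157 + 579) + 103 = 736 + 103 = 839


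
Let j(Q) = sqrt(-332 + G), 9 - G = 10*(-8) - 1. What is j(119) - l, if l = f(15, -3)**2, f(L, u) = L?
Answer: -225 + 11*I*sqrt(2) ≈ -225.0 + 15.556*I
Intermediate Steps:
G = 90 (G = 9 - (10*(-8) - 1) = 9 - (-80 - 1) = 9 - 1*(-81) = 9 + 81 = 90)
j(Q) = 11*I*sqrt(2) (j(Q) = sqrt(-332 + 90) = sqrt(-242) = 11*I*sqrt(2))
l = 225 (l = 15**2 = 225)
j(119) - l = 11*I*sqrt(2) - 1*225 = 11*I*sqrt(2) - 225 = -225 + 11*I*sqrt(2)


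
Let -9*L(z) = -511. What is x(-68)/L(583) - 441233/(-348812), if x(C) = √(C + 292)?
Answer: 441233/348812 + 36*√14/511 ≈ 1.5286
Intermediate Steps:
L(z) = 511/9 (L(z) = -⅑*(-511) = 511/9)
x(C) = √(292 + C)
x(-68)/L(583) - 441233/(-348812) = √(292 - 68)/(511/9) - 441233/(-348812) = √224*(9/511) - 441233*(-1/348812) = (4*√14)*(9/511) + 441233/348812 = 36*√14/511 + 441233/348812 = 441233/348812 + 36*√14/511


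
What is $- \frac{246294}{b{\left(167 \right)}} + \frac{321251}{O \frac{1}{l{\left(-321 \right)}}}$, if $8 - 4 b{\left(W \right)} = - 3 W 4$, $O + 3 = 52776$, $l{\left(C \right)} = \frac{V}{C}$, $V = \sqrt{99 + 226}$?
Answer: $- \frac{246294}{503} - \frac{229465 \sqrt{13}}{2420019} \approx -489.99$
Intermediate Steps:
$V = 5 \sqrt{13}$ ($V = \sqrt{325} = 5 \sqrt{13} \approx 18.028$)
$l{\left(C \right)} = \frac{5 \sqrt{13}}{C}$
$O = 52773$ ($O = -3 + 52776 = 52773$)
$b{\left(W \right)} = 2 + 3 W$ ($b{\left(W \right)} = 2 - \frac{- 3 W 4}{4} = 2 - \frac{\left(-12\right) W}{4} = 2 + 3 W$)
$- \frac{246294}{b{\left(167 \right)}} + \frac{321251}{O \frac{1}{l{\left(-321 \right)}}} = - \frac{246294}{2 + 3 \cdot 167} + \frac{321251}{52773 \frac{1}{5 \sqrt{13} \frac{1}{-321}}} = - \frac{246294}{2 + 501} + \frac{321251}{52773 \frac{1}{5 \sqrt{13} \left(- \frac{1}{321}\right)}} = - \frac{246294}{503} + \frac{321251}{52773 \frac{1}{\left(- \frac{5}{321}\right) \sqrt{13}}} = \left(-246294\right) \frac{1}{503} + \frac{321251}{52773 \left(- \frac{321 \sqrt{13}}{65}\right)} = - \frac{246294}{503} + \frac{321251}{\left(- \frac{16940133}{65}\right) \sqrt{13}} = - \frac{246294}{503} + 321251 \left(- \frac{5 \sqrt{13}}{16940133}\right) = - \frac{246294}{503} - \frac{229465 \sqrt{13}}{2420019}$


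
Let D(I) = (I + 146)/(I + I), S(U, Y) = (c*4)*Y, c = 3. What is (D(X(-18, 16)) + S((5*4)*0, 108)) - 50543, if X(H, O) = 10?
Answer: -246196/5 ≈ -49239.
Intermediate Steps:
S(U, Y) = 12*Y (S(U, Y) = (3*4)*Y = 12*Y)
D(I) = (146 + I)/(2*I) (D(I) = (146 + I)/((2*I)) = (146 + I)*(1/(2*I)) = (146 + I)/(2*I))
(D(X(-18, 16)) + S((5*4)*0, 108)) - 50543 = ((1/2)*(146 + 10)/10 + 12*108) - 50543 = ((1/2)*(1/10)*156 + 1296) - 50543 = (39/5 + 1296) - 50543 = 6519/5 - 50543 = -246196/5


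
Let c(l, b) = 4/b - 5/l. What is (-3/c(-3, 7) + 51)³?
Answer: 12714595704/103823 ≈ 1.2246e+5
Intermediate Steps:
c(l, b) = -5/l + 4/b
(-3/c(-3, 7) + 51)³ = (-3/(-5/(-3) + 4/7) + 51)³ = (-3/(-5*(-⅓) + 4*(⅐)) + 51)³ = (-3/(5/3 + 4/7) + 51)³ = (-3/47/21 + 51)³ = (-3*21/47 + 51)³ = (-63/47 + 51)³ = (2334/47)³ = 12714595704/103823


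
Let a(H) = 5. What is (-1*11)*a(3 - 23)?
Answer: -55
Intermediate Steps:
(-1*11)*a(3 - 23) = -1*11*5 = -11*5 = -55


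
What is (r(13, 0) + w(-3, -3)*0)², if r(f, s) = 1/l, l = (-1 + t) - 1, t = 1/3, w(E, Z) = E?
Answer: 9/25 ≈ 0.36000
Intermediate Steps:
t = ⅓ ≈ 0.33333
l = -5/3 (l = (-1 + ⅓) - 1 = -⅔ - 1 = -5/3 ≈ -1.6667)
r(f, s) = -⅗ (r(f, s) = 1/(-5/3) = -⅗)
(r(13, 0) + w(-3, -3)*0)² = (-⅗ - 3*0)² = (-⅗ + 0)² = (-⅗)² = 9/25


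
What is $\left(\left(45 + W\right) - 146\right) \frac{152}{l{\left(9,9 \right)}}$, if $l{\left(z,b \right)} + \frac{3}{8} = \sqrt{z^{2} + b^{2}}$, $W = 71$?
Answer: $- \frac{12160}{1151} - \frac{291840 \sqrt{2}}{1151} \approx -369.14$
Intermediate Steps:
$l{\left(z,b \right)} = - \frac{3}{8} + \sqrt{b^{2} + z^{2}}$ ($l{\left(z,b \right)} = - \frac{3}{8} + \sqrt{z^{2} + b^{2}} = - \frac{3}{8} + \sqrt{b^{2} + z^{2}}$)
$\left(\left(45 + W\right) - 146\right) \frac{152}{l{\left(9,9 \right)}} = \left(\left(45 + 71\right) - 146\right) \frac{152}{- \frac{3}{8} + \sqrt{9^{2} + 9^{2}}} = \left(116 - 146\right) \frac{152}{- \frac{3}{8} + \sqrt{81 + 81}} = - 30 \frac{152}{- \frac{3}{8} + \sqrt{162}} = - 30 \frac{152}{- \frac{3}{8} + 9 \sqrt{2}} = - \frac{4560}{- \frac{3}{8} + 9 \sqrt{2}}$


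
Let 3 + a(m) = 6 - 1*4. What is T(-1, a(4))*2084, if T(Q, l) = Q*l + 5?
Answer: 12504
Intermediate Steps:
a(m) = -1 (a(m) = -3 + (6 - 1*4) = -3 + (6 - 4) = -3 + 2 = -1)
T(Q, l) = 5 + Q*l
T(-1, a(4))*2084 = (5 - 1*(-1))*2084 = (5 + 1)*2084 = 6*2084 = 12504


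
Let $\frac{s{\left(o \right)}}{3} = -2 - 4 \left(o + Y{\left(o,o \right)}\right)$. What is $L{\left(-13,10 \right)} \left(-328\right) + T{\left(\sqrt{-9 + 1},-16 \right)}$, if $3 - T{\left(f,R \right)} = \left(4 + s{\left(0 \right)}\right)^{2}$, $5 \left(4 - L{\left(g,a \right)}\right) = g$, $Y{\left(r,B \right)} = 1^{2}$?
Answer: $- \frac{11789}{5} \approx -2357.8$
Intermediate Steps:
$Y{\left(r,B \right)} = 1$
$L{\left(g,a \right)} = 4 - \frac{g}{5}$
$s{\left(o \right)} = -18 - 12 o$ ($s{\left(o \right)} = 3 \left(-2 - 4 \left(o + 1\right)\right) = 3 \left(-2 - 4 \left(1 + o\right)\right) = 3 \left(-2 - \left(4 + 4 o\right)\right) = 3 \left(-6 - 4 o\right) = -18 - 12 o$)
$T{\left(f,R \right)} = -193$ ($T{\left(f,R \right)} = 3 - \left(4 - 18\right)^{2} = 3 - \left(-14\right)^{2} = 3 - 196 = -193$)
$L{\left(-13,10 \right)} \left(-328\right) + T{\left(\sqrt{-9 + 1},-16 \right)} = \left(4 - - \frac{13}{5}\right) \left(-328\right) - 193 = \left(4 + \frac{13}{5}\right) \left(-328\right) - 193 = \frac{33}{5} \left(-328\right) - 193 = - \frac{10824}{5} - 193 = - \frac{11789}{5}$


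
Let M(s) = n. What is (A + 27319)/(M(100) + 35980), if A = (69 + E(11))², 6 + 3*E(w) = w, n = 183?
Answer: 290815/325467 ≈ 0.89353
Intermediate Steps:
M(s) = 183
E(w) = -2 + w/3
A = 44944/9 (A = (69 + (-2 + (⅓)*11))² = (69 + (-2 + 11/3))² = (69 + 5/3)² = (212/3)² = 44944/9 ≈ 4993.8)
(A + 27319)/(M(100) + 35980) = (44944/9 + 27319)/(183 + 35980) = (290815/9)/36163 = (290815/9)*(1/36163) = 290815/325467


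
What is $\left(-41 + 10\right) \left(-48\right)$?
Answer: $1488$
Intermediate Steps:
$\left(-41 + 10\right) \left(-48\right) = \left(-31\right) \left(-48\right) = 1488$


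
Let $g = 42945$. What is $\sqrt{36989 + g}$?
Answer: $\sqrt{79934} \approx 282.73$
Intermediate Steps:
$\sqrt{36989 + g} = \sqrt{36989 + 42945} = \sqrt{79934}$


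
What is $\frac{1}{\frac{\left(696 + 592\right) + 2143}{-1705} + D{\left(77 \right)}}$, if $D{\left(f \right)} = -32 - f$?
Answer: $- \frac{1705}{189276} \approx -0.009008$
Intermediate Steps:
$\frac{1}{\frac{\left(696 + 592\right) + 2143}{-1705} + D{\left(77 \right)}} = \frac{1}{\frac{\left(696 + 592\right) + 2143}{-1705} - 109} = \frac{1}{\left(1288 + 2143\right) \left(- \frac{1}{1705}\right) - 109} = \frac{1}{3431 \left(- \frac{1}{1705}\right) - 109} = \frac{1}{- \frac{3431}{1705} - 109} = \frac{1}{- \frac{189276}{1705}} = - \frac{1705}{189276}$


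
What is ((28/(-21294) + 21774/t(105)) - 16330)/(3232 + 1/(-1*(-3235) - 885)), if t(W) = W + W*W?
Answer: -21652356750970/4285903567491 ≈ -5.0520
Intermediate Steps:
t(W) = W + W**2
((28/(-21294) + 21774/t(105)) - 16330)/(3232 + 1/(-1*(-3235) - 885)) = ((28/(-21294) + 21774/((105*(1 + 105)))) - 16330)/(3232 + 1/(-1*(-3235) - 885)) = ((28*(-1/21294) + 21774/((105*106))) - 16330)/(3232 + 1/(3235 - 885)) = ((-2/1521 + 21774/11130) - 16330)/(3232 + 1/2350) = ((-2/1521 + 21774*(1/11130)) - 16330)/(3232 + 1/2350) = ((-2/1521 + 3629/1855) - 16330)/(7595201/2350) = (5515999/2821455 - 16330)*(2350/7595201) = -46068844151/2821455*2350/7595201 = -21652356750970/4285903567491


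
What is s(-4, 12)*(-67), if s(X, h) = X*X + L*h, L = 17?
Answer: -14740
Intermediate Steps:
s(X, h) = X**2 + 17*h (s(X, h) = X*X + 17*h = X**2 + 17*h)
s(-4, 12)*(-67) = ((-4)**2 + 17*12)*(-67) = (16 + 204)*(-67) = 220*(-67) = -14740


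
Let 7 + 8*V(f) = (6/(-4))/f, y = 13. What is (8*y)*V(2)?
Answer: -403/4 ≈ -100.75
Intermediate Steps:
V(f) = -7/8 - 3/(16*f) (V(f) = -7/8 + ((6/(-4))/f)/8 = -7/8 + ((6*(-¼))/f)/8 = -7/8 + (-3/(2*f))/8 = -7/8 - 3/(16*f))
(8*y)*V(2) = (8*13)*((1/16)*(-3 - 14*2)/2) = 104*((1/16)*(½)*(-3 - 28)) = 104*((1/16)*(½)*(-31)) = 104*(-31/32) = -403/4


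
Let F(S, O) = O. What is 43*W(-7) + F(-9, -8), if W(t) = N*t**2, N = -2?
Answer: -4222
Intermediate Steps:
W(t) = -2*t**2
43*W(-7) + F(-9, -8) = 43*(-2*(-7)**2) - 8 = 43*(-2*49) - 8 = 43*(-98) - 8 = -4214 - 8 = -4222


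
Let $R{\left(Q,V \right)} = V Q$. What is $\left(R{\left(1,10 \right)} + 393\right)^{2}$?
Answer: $162409$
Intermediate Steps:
$R{\left(Q,V \right)} = Q V$
$\left(R{\left(1,10 \right)} + 393\right)^{2} = \left(1 \cdot 10 + 393\right)^{2} = \left(10 + 393\right)^{2} = 403^{2} = 162409$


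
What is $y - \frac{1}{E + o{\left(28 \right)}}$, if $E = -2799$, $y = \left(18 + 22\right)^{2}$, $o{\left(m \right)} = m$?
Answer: $\frac{4433601}{2771} \approx 1600.0$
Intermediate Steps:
$y = 1600$ ($y = 40^{2} = 1600$)
$y - \frac{1}{E + o{\left(28 \right)}} = 1600 - \frac{1}{-2799 + 28} = 1600 - \frac{1}{-2771} = 1600 - - \frac{1}{2771} = 1600 + \frac{1}{2771} = \frac{4433601}{2771}$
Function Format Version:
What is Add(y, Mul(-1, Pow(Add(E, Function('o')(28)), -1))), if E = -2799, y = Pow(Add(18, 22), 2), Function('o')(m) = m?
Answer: Rational(4433601, 2771) ≈ 1600.0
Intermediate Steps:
y = 1600 (y = Pow(40, 2) = 1600)
Add(y, Mul(-1, Pow(Add(E, Function('o')(28)), -1))) = Add(1600, Mul(-1, Pow(Add(-2799, 28), -1))) = Add(1600, Mul(-1, Pow(-2771, -1))) = Add(1600, Mul(-1, Rational(-1, 2771))) = Add(1600, Rational(1, 2771)) = Rational(4433601, 2771)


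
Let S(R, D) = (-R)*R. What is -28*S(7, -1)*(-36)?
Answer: -49392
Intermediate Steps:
S(R, D) = -R²
-28*S(7, -1)*(-36) = -(-28)*7²*(-36) = -(-28)*49*(-36) = -28*(-49)*(-36) = 1372*(-36) = -49392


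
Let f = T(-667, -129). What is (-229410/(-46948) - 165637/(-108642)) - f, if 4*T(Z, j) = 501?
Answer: -303070410529/2550262308 ≈ -118.84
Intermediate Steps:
T(Z, j) = 501/4 (T(Z, j) = (1/4)*501 = 501/4)
f = 501/4 ≈ 125.25
(-229410/(-46948) - 165637/(-108642)) - f = (-229410/(-46948) - 165637/(-108642)) - 1*501/4 = (-229410*(-1/46948) - 165637*(-1/108642)) - 501/4 = (114705/23474 + 165637/108642) - 501/4 = 4087485887/637565577 - 501/4 = -303070410529/2550262308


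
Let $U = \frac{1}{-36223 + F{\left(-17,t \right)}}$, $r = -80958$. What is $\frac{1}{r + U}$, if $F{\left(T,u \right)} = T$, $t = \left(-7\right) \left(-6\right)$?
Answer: $- \frac{36240}{2933917921} \approx -1.2352 \cdot 10^{-5}$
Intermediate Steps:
$t = 42$
$U = - \frac{1}{36240}$ ($U = \frac{1}{-36223 - 17} = \frac{1}{-36240} = - \frac{1}{36240} \approx -2.7594 \cdot 10^{-5}$)
$\frac{1}{r + U} = \frac{1}{-80958 - \frac{1}{36240}} = \frac{1}{- \frac{2933917921}{36240}} = - \frac{36240}{2933917921}$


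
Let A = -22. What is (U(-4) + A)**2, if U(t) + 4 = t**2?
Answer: 100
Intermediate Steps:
U(t) = -4 + t**2
(U(-4) + A)**2 = ((-4 + (-4)**2) - 22)**2 = ((-4 + 16) - 22)**2 = (12 - 22)**2 = (-10)**2 = 100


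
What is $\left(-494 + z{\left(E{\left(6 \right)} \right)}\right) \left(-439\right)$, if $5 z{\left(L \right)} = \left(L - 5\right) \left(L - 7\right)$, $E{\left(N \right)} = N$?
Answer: $\frac{1084769}{5} \approx 2.1695 \cdot 10^{5}$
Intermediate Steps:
$z{\left(L \right)} = \frac{\left(-7 + L\right) \left(-5 + L\right)}{5}$ ($z{\left(L \right)} = \frac{\left(L - 5\right) \left(L - 7\right)}{5} = \frac{\left(-5 + L\right) \left(-7 + L\right)}{5} = \frac{\left(-7 + L\right) \left(-5 + L\right)}{5}$)
$\left(-494 + z{\left(E{\left(6 \right)} \right)}\right) \left(-439\right) = \left(-494 + \left(7 - \frac{72}{5} + \frac{6^{2}}{5}\right)\right) \left(-439\right) = \left(-494 + \left(7 - \frac{72}{5} + \frac{1}{5} \cdot 36\right)\right) \left(-439\right) = \left(-494 + \left(7 - \frac{72}{5} + \frac{36}{5}\right)\right) \left(-439\right) = \left(-494 - \frac{1}{5}\right) \left(-439\right) = \left(- \frac{2471}{5}\right) \left(-439\right) = \frac{1084769}{5}$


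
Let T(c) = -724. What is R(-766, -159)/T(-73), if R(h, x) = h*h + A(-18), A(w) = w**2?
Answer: -146770/181 ≈ -810.88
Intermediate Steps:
R(h, x) = 324 + h**2 (R(h, x) = h*h + (-18)**2 = h**2 + 324 = 324 + h**2)
R(-766, -159)/T(-73) = (324 + (-766)**2)/(-724) = (324 + 586756)*(-1/724) = 587080*(-1/724) = -146770/181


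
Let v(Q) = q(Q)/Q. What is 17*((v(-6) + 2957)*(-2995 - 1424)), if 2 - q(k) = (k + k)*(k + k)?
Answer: -223916622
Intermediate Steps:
q(k) = 2 - 4*k² (q(k) = 2 - (k + k)*(k + k) = 2 - 2*k*2*k = 2 - 4*k²)
v(Q) = (2 - 4*Q²)/Q
17*((v(-6) + 2957)*(-2995 - 1424)) = 17*(((-4*(-6) + 2/(-6)) + 2957)*(-2995 - 1424)) = 17*(((24 + 2*(-⅙)) + 2957)*(-4419)) = 17*(((24 - ⅓) + 2957)*(-4419)) = 17*((71/3 + 2957)*(-4419)) = 17*((8942/3)*(-4419)) = 17*(-13171566) = -223916622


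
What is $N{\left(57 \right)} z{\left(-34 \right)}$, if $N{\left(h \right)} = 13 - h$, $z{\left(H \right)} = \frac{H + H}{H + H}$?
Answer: $-44$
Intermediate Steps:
$z{\left(H \right)} = 1$ ($z{\left(H \right)} = \frac{2 H}{2 H} = 2 H \frac{1}{2 H} = 1$)
$N{\left(57 \right)} z{\left(-34 \right)} = \left(13 - 57\right) 1 = \left(-44\right) 1 = -44$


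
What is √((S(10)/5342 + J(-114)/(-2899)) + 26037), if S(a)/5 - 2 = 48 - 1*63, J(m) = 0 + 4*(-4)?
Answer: √6244462045608962214/15486458 ≈ 161.36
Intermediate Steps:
J(m) = -16 (J(m) = 0 - 16 = -16)
S(a) = -65 (S(a) = 10 + 5*(48 - 1*63) = 10 + 5*(48 - 63) = 10 + 5*(-15) = 10 - 75 = -65)
√((S(10)/5342 + J(-114)/(-2899)) + 26037) = √((-65/5342 - 16/(-2899)) + 26037) = √((-65*1/5342 - 16*(-1/2899)) + 26037) = √((-65/5342 + 16/2899) + 26037) = √(-102963/15486458 + 26037) = √(403220803983/15486458) = √6244462045608962214/15486458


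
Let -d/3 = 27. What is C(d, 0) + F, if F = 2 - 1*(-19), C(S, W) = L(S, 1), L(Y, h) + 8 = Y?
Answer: -68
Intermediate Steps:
d = -81 (d = -3*27 = -81)
L(Y, h) = -8 + Y
C(S, W) = -8 + S
F = 21 (F = 2 + 19 = 21)
C(d, 0) + F = (-8 - 81) + 21 = -89 + 21 = -68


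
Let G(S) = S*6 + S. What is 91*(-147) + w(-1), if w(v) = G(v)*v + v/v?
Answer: -13369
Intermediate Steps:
G(S) = 7*S (G(S) = 6*S + S = 7*S)
w(v) = 1 + 7*v² (w(v) = (7*v)*v + v/v = 7*v² + 1 = 1 + 7*v²)
91*(-147) + w(-1) = 91*(-147) + (1 + 7*(-1)²) = -13377 + (1 + 7*1) = -13377 + (1 + 7) = -13377 + 8 = -13369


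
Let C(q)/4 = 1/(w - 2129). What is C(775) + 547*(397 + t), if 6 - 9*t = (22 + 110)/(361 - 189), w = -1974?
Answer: 38369253564/176429 ≈ 2.1748e+5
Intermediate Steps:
C(q) = -4/4103 (C(q) = 4/(-1974 - 2129) = 4/(-4103) = 4*(-1/4103) = -4/4103)
t = 25/43 (t = ⅔ - (22 + 110)/(9*(361 - 189)) = ⅔ - 44/(3*172) = ⅔ - ⅑*33/43 = ⅔ - 11/129 = 25/43 ≈ 0.58140)
C(775) + 547*(397 + t) = -4/4103 + 547*(397 + 25/43) = -4/4103 + 547*(17096/43) = -4/4103 + 9351512/43 = 38369253564/176429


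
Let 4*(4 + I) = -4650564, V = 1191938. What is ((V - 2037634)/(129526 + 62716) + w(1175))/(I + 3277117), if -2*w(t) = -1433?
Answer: 45631899/135496775408 ≈ 0.00033677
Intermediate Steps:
w(t) = 1433/2 (w(t) = -1/2*(-1433) = 1433/2)
I = -1162645 (I = -4 + (1/4)*(-4650564) = -4 - 1162641 = -1162645)
((V - 2037634)/(129526 + 62716) + w(1175))/(I + 3277117) = ((1191938 - 2037634)/(129526 + 62716) + 1433/2)/(-1162645 + 3277117) = (-845696/192242 + 1433/2)/2114472 = (-845696*1/192242 + 1433/2)*(1/2114472) = (-422848/96121 + 1433/2)*(1/2114472) = (136895697/192242)*(1/2114472) = 45631899/135496775408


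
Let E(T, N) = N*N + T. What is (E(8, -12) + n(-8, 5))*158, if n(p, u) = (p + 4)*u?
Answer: 20856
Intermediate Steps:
n(p, u) = u*(4 + p) (n(p, u) = (4 + p)*u = u*(4 + p))
E(T, N) = T + N² (E(T, N) = N² + T = T + N²)
(E(8, -12) + n(-8, 5))*158 = ((8 + (-12)²) + 5*(4 - 8))*158 = ((8 + 144) + 5*(-4))*158 = (152 - 20)*158 = 132*158 = 20856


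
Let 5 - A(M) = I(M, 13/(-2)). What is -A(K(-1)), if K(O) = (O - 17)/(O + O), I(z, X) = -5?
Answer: -10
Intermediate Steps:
K(O) = (-17 + O)/(2*O) (K(O) = (-17 + O)/((2*O)) = (-17 + O)*(1/(2*O)) = (-17 + O)/(2*O))
A(M) = 10 (A(M) = 5 - 1*(-5) = 5 + 5 = 10)
-A(K(-1)) = -1*10 = -10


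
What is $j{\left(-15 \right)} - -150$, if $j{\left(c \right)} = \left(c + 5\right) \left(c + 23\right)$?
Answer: $70$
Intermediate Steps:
$j{\left(c \right)} = \left(5 + c\right) \left(23 + c\right)$
$j{\left(-15 \right)} - -150 = \left(115 + \left(-15\right)^{2} + 28 \left(-15\right)\right) - -150 = \left(115 + 225 - 420\right) + \left(-32 + 182\right) = -80 + 150 = 70$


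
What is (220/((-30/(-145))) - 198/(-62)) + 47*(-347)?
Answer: -1417550/93 ≈ -15242.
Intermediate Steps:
(220/((-30/(-145))) - 198/(-62)) + 47*(-347) = (220/((-30*(-1/145))) - 198*(-1/62)) - 16309 = (220/(6/29) + 99/31) - 16309 = (220*(29/6) + 99/31) - 16309 = (3190/3 + 99/31) - 16309 = 99187/93 - 16309 = -1417550/93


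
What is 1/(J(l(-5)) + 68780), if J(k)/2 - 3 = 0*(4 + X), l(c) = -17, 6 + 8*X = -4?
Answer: 1/68786 ≈ 1.4538e-5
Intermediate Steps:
X = -5/4 (X = -3/4 + (1/8)*(-4) = -3/4 - 1/2 = -5/4 ≈ -1.2500)
J(k) = 6 (J(k) = 6 + 2*(0*(4 - 5/4)) = 6 + 2*(0*(11/4)) = 6 + 2*0 = 6 + 0 = 6)
1/(J(l(-5)) + 68780) = 1/(6 + 68780) = 1/68786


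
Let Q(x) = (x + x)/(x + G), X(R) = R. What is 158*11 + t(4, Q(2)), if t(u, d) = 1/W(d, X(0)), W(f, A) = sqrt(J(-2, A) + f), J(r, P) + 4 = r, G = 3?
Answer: 1738 - I*sqrt(130)/26 ≈ 1738.0 - 0.43853*I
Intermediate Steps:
J(r, P) = -4 + r
W(f, A) = sqrt(-6 + f) (W(f, A) = sqrt((-4 - 2) + f) = sqrt(-6 + f))
Q(x) = 2*x/(3 + x) (Q(x) = (x + x)/(x + 3) = (2*x)/(3 + x) = 2*x/(3 + x))
t(u, d) = 1/sqrt(-6 + d) (t(u, d) = 1/(sqrt(-6 + d)) = 1/sqrt(-6 + d))
158*11 + t(4, Q(2)) = 158*11 + 1/sqrt(-6 + 2*2/(3 + 2)) = 1738 + 1/sqrt(-6 + 2*2/5) = 1738 + 1/sqrt(-6 + 2*2*(1/5)) = 1738 + 1/sqrt(-6 + 4/5) = 1738 + 1/sqrt(-26/5) = 1738 - I*sqrt(130)/26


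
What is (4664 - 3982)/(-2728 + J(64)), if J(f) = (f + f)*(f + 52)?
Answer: 341/6060 ≈ 0.056271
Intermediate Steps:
J(f) = 2*f*(52 + f) (J(f) = (2*f)*(52 + f) = 2*f*(52 + f))
(4664 - 3982)/(-2728 + J(64)) = (4664 - 3982)/(-2728 + 2*64*(52 + 64)) = 682/(-2728 + 2*64*116) = 682/(-2728 + 14848) = 682/12120 = 682*(1/12120) = 341/6060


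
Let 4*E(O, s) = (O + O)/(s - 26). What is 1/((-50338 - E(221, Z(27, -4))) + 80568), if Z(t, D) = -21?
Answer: 94/2841841 ≈ 3.3077e-5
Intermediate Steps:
E(O, s) = O/(2*(-26 + s)) (E(O, s) = ((O + O)/(s - 26))/4 = ((2*O)/(-26 + s))/4 = (2*O/(-26 + s))/4 = O/(2*(-26 + s)))
1/((-50338 - E(221, Z(27, -4))) + 80568) = 1/((-50338 - 221/(2*(-26 - 21))) + 80568) = 1/((-50338 - 221/(2*(-47))) + 80568) = 1/((-50338 - 221*(-1)/(2*47)) + 80568) = 1/((-50338 - 1*(-221/94)) + 80568) = 1/((-50338 + 221/94) + 80568) = 1/(-4731551/94 + 80568) = 1/(2841841/94) = 94/2841841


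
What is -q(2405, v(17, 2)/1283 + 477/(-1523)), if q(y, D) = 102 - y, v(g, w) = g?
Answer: 2303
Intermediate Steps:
-q(2405, v(17, 2)/1283 + 477/(-1523)) = -(102 - 1*2405) = -(102 - 2405) = -1*(-2303) = 2303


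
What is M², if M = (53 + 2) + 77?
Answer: 17424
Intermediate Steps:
M = 132 (M = 55 + 77 = 132)
M² = 132² = 17424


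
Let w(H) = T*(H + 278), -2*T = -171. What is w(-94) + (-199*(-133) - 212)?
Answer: 41987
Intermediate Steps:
T = 171/2 (T = -½*(-171) = 171/2 ≈ 85.500)
w(H) = 23769 + 171*H/2 (w(H) = 171*(H + 278)/2 = 171*(278 + H)/2 = 23769 + 171*H/2)
w(-94) + (-199*(-133) - 212) = (23769 + (171/2)*(-94)) + (-199*(-133) - 212) = (23769 - 8037) + (26467 - 212) = 15732 + 26255 = 41987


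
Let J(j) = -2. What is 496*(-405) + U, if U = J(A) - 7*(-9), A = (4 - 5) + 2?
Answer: -200819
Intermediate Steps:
A = 1 (A = -1 + 2 = 1)
U = 61 (U = -2 - 7*(-9) = -2 + 63 = 61)
496*(-405) + U = 496*(-405) + 61 = -200880 + 61 = -200819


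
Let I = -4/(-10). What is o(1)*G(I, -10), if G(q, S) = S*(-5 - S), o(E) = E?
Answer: -50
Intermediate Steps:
I = 2/5 (I = -4*(-1/10) = 2/5 ≈ 0.40000)
o(1)*G(I, -10) = 1*(-1*(-10)*(5 - 10)) = 1*(-1*(-10)*(-5)) = 1*(-50) = -50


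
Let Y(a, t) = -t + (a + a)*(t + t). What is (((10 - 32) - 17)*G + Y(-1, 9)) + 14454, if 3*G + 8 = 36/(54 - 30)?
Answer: 28987/2 ≈ 14494.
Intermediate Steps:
G = -13/6 (G = -8/3 + (36/(54 - 30))/3 = -8/3 + (36/24)/3 = -8/3 + (36*(1/24))/3 = -8/3 + (1/3)*(3/2) = -8/3 + 1/2 = -13/6 ≈ -2.1667)
Y(a, t) = -t + 4*a*t (Y(a, t) = -t + (2*a)*(2*t) = -t + 4*a*t)
(((10 - 32) - 17)*G + Y(-1, 9)) + 14454 = (((10 - 32) - 17)*(-13/6) + 9*(-1 + 4*(-1))) + 14454 = ((-22 - 17)*(-13/6) + 9*(-1 - 4)) + 14454 = (-39*(-13/6) + 9*(-5)) + 14454 = (169/2 - 45) + 14454 = 79/2 + 14454 = 28987/2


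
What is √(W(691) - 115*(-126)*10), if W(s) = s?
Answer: √145591 ≈ 381.56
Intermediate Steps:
√(W(691) - 115*(-126)*10) = √(691 - 115*(-126)*10) = √(691 + 14490*10) = √(691 + 144900) = √145591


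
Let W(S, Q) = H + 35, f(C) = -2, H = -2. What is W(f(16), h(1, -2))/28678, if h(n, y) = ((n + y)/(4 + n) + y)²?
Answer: 33/28678 ≈ 0.0011507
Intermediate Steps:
h(n, y) = (y + (n + y)/(4 + n))² (h(n, y) = ((n + y)/(4 + n) + y)² = (y + (n + y)/(4 + n))²)
W(S, Q) = 33 (W(S, Q) = -2 + 35 = 33)
W(f(16), h(1, -2))/28678 = 33/28678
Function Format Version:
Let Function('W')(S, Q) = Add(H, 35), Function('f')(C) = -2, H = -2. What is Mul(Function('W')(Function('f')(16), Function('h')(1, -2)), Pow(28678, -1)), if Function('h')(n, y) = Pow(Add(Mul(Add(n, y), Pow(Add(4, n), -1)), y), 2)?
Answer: Rational(33, 28678) ≈ 0.0011507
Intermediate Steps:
Function('h')(n, y) = Pow(Add(y, Mul(Pow(Add(4, n), -1), Add(n, y))), 2) (Function('h')(n, y) = Pow(Add(Mul(Pow(Add(4, n), -1), Add(n, y)), y), 2) = Pow(Add(y, Mul(Pow(Add(4, n), -1), Add(n, y))), 2))
Function('W')(S, Q) = 33 (Function('W')(S, Q) = Add(-2, 35) = 33)
Mul(Function('W')(Function('f')(16), Function('h')(1, -2)), Pow(28678, -1)) = Mul(33, Pow(28678, -1)) = Mul(33, Rational(1, 28678)) = Rational(33, 28678)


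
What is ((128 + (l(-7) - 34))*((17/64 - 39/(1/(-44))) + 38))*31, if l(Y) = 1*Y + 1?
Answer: 38285093/8 ≈ 4.7856e+6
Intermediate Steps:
l(Y) = 1 + Y (l(Y) = Y + 1 = 1 + Y)
((128 + (l(-7) - 34))*((17/64 - 39/(1/(-44))) + 38))*31 = ((128 + ((1 - 7) - 34))*((17/64 - 39/(1/(-44))) + 38))*31 = ((128 + (-6 - 34))*((17*(1/64) - 39/(-1/44)) + 38))*31 = ((128 - 40)*((17/64 - 39*(-44)) + 38))*31 = (88*((17/64 + 1716) + 38))*31 = (88*(109841/64 + 38))*31 = (88*(112273/64))*31 = (1235003/8)*31 = 38285093/8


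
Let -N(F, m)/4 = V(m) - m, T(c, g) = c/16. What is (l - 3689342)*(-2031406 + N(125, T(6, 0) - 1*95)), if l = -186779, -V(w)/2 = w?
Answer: 15756753583043/2 ≈ 7.8784e+12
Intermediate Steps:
V(w) = -2*w
T(c, g) = c/16 (T(c, g) = c*(1/16) = c/16)
N(F, m) = 12*m (N(F, m) = -4*(-2*m - m) = -(-12)*m = 12*m)
(l - 3689342)*(-2031406 + N(125, T(6, 0) - 1*95)) = (-186779 - 3689342)*(-2031406 + 12*((1/16)*6 - 1*95)) = -3876121*(-2031406 + 12*(3/8 - 95)) = -3876121*(-2031406 + 12*(-757/8)) = -3876121*(-2031406 - 2271/2) = -3876121*(-4065083/2) = 15756753583043/2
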